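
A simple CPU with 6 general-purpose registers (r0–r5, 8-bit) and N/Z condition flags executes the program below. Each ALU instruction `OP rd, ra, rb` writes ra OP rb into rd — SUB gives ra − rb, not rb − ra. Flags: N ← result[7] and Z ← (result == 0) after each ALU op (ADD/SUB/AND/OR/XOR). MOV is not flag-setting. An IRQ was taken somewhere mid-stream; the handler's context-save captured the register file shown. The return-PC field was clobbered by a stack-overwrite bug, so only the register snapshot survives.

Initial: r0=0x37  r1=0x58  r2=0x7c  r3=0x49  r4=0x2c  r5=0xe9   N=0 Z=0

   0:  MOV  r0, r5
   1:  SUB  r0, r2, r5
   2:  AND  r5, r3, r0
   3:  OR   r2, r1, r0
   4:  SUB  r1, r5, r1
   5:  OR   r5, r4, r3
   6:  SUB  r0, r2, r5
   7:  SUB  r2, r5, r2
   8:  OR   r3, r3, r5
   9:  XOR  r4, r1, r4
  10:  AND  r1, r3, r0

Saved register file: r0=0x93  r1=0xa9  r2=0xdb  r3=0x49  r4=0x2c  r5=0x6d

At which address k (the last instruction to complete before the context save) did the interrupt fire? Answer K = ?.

K = 5

after  0: r0=0xe9 r1=0x58 r2=0x7c r3=0x49 r4=0x2c r5=0xe9  N=0 Z=0
after  1: r0=0x93 r1=0x58 r2=0x7c r3=0x49 r4=0x2c r5=0xe9  N=1 Z=0
after  2: r0=0x93 r1=0x58 r2=0x7c r3=0x49 r4=0x2c r5=0x01  N=0 Z=0
after  3: r0=0x93 r1=0x58 r2=0xdb r3=0x49 r4=0x2c r5=0x01  N=1 Z=0
after  4: r0=0x93 r1=0xa9 r2=0xdb r3=0x49 r4=0x2c r5=0x01  N=1 Z=0
after  5: r0=0x93 r1=0xa9 r2=0xdb r3=0x49 r4=0x2c r5=0x6d  N=0 Z=0
-- IRQ taken; context saved, return-PC = 6 --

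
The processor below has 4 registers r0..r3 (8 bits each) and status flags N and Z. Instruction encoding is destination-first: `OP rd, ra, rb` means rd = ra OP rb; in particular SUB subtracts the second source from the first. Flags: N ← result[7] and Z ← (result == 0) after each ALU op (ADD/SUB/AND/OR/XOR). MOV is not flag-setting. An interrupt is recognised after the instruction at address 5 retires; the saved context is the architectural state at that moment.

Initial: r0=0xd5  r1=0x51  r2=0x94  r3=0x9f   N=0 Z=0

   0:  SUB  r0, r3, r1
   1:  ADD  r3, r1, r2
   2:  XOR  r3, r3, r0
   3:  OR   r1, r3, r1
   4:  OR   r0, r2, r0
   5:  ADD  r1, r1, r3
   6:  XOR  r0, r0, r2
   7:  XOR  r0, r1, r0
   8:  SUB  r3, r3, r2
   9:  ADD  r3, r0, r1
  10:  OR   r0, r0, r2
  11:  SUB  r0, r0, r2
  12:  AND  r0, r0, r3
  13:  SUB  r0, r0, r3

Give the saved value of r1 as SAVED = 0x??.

SAVED = 0xa6

after  0: r0=0x4e r1=0x51 r2=0x94 r3=0x9f  N=0 Z=0
after  1: r0=0x4e r1=0x51 r2=0x94 r3=0xe5  N=1 Z=0
after  2: r0=0x4e r1=0x51 r2=0x94 r3=0xab  N=1 Z=0
after  3: r0=0x4e r1=0xfb r2=0x94 r3=0xab  N=1 Z=0
after  4: r0=0xde r1=0xfb r2=0x94 r3=0xab  N=1 Z=0
after  5: r0=0xde r1=0xa6 r2=0x94 r3=0xab  N=1 Z=0
-- IRQ taken; context saved, return-PC = 6 --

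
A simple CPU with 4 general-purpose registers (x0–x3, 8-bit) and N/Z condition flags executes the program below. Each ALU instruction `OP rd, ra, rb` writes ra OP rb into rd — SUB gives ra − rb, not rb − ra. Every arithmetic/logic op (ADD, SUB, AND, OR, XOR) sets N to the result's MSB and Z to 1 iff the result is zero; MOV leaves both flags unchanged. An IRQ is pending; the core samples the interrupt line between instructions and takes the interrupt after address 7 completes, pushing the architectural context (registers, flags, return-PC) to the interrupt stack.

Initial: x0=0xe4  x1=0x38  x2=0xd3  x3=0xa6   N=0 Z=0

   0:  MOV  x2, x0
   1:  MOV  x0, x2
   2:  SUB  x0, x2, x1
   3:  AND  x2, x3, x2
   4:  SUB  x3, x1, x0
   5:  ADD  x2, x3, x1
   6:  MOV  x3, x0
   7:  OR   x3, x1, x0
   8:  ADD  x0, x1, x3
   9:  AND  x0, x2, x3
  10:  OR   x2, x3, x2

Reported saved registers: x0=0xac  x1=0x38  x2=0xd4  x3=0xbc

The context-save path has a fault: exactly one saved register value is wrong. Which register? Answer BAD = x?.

after  0: x0=0xe4 x1=0x38 x2=0xe4 x3=0xa6  N=0 Z=0
after  1: x0=0xe4 x1=0x38 x2=0xe4 x3=0xa6  N=0 Z=0
after  2: x0=0xac x1=0x38 x2=0xe4 x3=0xa6  N=1 Z=0
after  3: x0=0xac x1=0x38 x2=0xa4 x3=0xa6  N=1 Z=0
after  4: x0=0xac x1=0x38 x2=0xa4 x3=0x8c  N=1 Z=0
after  5: x0=0xac x1=0x38 x2=0xc4 x3=0x8c  N=1 Z=0
after  6: x0=0xac x1=0x38 x2=0xc4 x3=0xac  N=1 Z=0
after  7: x0=0xac x1=0x38 x2=0xc4 x3=0xbc  N=1 Z=0
-- IRQ taken; context saved, return-PC = 8 --
mismatch: x2: reported 0xd4 vs actual 0xc4

BAD = x2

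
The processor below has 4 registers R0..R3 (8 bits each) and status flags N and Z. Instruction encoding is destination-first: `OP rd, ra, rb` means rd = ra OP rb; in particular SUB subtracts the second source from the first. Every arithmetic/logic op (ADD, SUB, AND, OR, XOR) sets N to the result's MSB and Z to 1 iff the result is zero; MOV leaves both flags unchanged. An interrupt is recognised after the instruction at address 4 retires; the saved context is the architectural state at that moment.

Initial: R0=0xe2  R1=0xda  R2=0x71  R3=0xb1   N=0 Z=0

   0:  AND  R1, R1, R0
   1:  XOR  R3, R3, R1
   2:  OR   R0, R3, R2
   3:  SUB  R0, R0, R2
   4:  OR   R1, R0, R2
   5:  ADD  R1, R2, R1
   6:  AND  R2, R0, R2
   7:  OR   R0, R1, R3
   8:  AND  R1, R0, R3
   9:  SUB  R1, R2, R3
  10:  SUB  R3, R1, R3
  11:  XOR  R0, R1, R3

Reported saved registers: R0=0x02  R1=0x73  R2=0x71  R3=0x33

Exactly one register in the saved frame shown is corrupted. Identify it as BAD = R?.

after  0: R0=0xe2 R1=0xc2 R2=0x71 R3=0xb1  N=1 Z=0
after  1: R0=0xe2 R1=0xc2 R2=0x71 R3=0x73  N=0 Z=0
after  2: R0=0x73 R1=0xc2 R2=0x71 R3=0x73  N=0 Z=0
after  3: R0=0x02 R1=0xc2 R2=0x71 R3=0x73  N=0 Z=0
after  4: R0=0x02 R1=0x73 R2=0x71 R3=0x73  N=0 Z=0
-- IRQ taken; context saved, return-PC = 5 --
mismatch: R3: reported 0x33 vs actual 0x73

BAD = R3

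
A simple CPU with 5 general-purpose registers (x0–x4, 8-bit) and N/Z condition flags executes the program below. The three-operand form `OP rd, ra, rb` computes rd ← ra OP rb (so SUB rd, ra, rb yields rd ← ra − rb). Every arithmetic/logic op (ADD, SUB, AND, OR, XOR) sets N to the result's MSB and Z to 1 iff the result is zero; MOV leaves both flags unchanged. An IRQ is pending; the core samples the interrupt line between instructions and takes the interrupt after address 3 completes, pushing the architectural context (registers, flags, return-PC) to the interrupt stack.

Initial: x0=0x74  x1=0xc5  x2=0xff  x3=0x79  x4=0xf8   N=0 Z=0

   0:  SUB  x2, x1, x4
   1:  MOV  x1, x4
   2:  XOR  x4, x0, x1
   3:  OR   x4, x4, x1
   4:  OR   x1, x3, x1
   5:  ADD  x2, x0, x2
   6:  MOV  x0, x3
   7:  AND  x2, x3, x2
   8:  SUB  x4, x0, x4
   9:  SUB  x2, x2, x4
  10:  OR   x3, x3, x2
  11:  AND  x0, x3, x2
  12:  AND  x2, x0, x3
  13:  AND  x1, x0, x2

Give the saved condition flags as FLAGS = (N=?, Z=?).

after  0: x0=0x74 x1=0xc5 x2=0xcd x3=0x79 x4=0xf8  N=1 Z=0
after  1: x0=0x74 x1=0xf8 x2=0xcd x3=0x79 x4=0xf8  N=1 Z=0
after  2: x0=0x74 x1=0xf8 x2=0xcd x3=0x79 x4=0x8c  N=1 Z=0
after  3: x0=0x74 x1=0xf8 x2=0xcd x3=0x79 x4=0xfc  N=1 Z=0
-- IRQ taken; context saved, return-PC = 4 --

FLAGS = (N=1, Z=0)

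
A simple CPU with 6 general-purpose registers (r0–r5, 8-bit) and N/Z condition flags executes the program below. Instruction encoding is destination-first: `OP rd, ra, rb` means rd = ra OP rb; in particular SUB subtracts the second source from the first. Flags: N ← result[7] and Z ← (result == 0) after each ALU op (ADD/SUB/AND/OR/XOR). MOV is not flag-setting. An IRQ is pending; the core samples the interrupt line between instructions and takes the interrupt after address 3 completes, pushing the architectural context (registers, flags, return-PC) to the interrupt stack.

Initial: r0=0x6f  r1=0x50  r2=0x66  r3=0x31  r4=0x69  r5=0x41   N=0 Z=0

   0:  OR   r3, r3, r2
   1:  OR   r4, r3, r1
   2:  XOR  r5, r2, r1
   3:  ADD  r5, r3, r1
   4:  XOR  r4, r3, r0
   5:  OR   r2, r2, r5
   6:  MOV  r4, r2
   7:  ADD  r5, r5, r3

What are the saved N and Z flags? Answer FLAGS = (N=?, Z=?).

FLAGS = (N=1, Z=0)

after  0: r0=0x6f r1=0x50 r2=0x66 r3=0x77 r4=0x69 r5=0x41  N=0 Z=0
after  1: r0=0x6f r1=0x50 r2=0x66 r3=0x77 r4=0x77 r5=0x41  N=0 Z=0
after  2: r0=0x6f r1=0x50 r2=0x66 r3=0x77 r4=0x77 r5=0x36  N=0 Z=0
after  3: r0=0x6f r1=0x50 r2=0x66 r3=0x77 r4=0x77 r5=0xc7  N=1 Z=0
-- IRQ taken; context saved, return-PC = 4 --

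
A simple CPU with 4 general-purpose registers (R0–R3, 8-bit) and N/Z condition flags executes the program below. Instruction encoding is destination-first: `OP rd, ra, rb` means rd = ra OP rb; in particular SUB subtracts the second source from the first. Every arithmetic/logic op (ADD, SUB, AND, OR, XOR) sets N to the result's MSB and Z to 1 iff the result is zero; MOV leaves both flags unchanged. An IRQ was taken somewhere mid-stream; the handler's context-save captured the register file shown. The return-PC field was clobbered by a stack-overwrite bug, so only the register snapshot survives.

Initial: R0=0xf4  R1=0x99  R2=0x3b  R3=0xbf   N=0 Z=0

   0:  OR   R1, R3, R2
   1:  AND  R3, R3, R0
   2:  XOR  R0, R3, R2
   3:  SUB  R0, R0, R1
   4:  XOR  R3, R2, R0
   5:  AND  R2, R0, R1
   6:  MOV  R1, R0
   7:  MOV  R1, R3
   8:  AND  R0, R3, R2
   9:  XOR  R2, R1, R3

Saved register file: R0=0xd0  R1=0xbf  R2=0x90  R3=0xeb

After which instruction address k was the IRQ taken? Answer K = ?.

K = 5

after  0: R0=0xf4 R1=0xbf R2=0x3b R3=0xbf  N=1 Z=0
after  1: R0=0xf4 R1=0xbf R2=0x3b R3=0xb4  N=1 Z=0
after  2: R0=0x8f R1=0xbf R2=0x3b R3=0xb4  N=1 Z=0
after  3: R0=0xd0 R1=0xbf R2=0x3b R3=0xb4  N=1 Z=0
after  4: R0=0xd0 R1=0xbf R2=0x3b R3=0xeb  N=1 Z=0
after  5: R0=0xd0 R1=0xbf R2=0x90 R3=0xeb  N=1 Z=0
-- IRQ taken; context saved, return-PC = 6 --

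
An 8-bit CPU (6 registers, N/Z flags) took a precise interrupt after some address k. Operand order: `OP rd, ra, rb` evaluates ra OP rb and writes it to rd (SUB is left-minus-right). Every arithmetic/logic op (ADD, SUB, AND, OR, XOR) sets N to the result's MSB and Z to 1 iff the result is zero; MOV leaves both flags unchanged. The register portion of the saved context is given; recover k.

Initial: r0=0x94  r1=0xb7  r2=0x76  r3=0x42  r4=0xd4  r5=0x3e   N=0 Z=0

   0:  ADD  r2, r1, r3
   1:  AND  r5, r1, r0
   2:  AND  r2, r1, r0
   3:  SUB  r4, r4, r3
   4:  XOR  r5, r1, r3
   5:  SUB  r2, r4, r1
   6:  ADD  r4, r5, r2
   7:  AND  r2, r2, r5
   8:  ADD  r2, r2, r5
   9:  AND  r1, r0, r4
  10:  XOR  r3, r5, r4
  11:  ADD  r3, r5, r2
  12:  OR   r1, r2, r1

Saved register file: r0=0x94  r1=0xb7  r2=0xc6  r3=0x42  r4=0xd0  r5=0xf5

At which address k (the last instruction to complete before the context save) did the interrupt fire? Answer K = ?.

K = 8

after  0: r0=0x94 r1=0xb7 r2=0xf9 r3=0x42 r4=0xd4 r5=0x3e  N=1 Z=0
after  1: r0=0x94 r1=0xb7 r2=0xf9 r3=0x42 r4=0xd4 r5=0x94  N=1 Z=0
after  2: r0=0x94 r1=0xb7 r2=0x94 r3=0x42 r4=0xd4 r5=0x94  N=1 Z=0
after  3: r0=0x94 r1=0xb7 r2=0x94 r3=0x42 r4=0x92 r5=0x94  N=1 Z=0
after  4: r0=0x94 r1=0xb7 r2=0x94 r3=0x42 r4=0x92 r5=0xf5  N=1 Z=0
after  5: r0=0x94 r1=0xb7 r2=0xdb r3=0x42 r4=0x92 r5=0xf5  N=1 Z=0
after  6: r0=0x94 r1=0xb7 r2=0xdb r3=0x42 r4=0xd0 r5=0xf5  N=1 Z=0
after  7: r0=0x94 r1=0xb7 r2=0xd1 r3=0x42 r4=0xd0 r5=0xf5  N=1 Z=0
after  8: r0=0x94 r1=0xb7 r2=0xc6 r3=0x42 r4=0xd0 r5=0xf5  N=1 Z=0
-- IRQ taken; context saved, return-PC = 9 --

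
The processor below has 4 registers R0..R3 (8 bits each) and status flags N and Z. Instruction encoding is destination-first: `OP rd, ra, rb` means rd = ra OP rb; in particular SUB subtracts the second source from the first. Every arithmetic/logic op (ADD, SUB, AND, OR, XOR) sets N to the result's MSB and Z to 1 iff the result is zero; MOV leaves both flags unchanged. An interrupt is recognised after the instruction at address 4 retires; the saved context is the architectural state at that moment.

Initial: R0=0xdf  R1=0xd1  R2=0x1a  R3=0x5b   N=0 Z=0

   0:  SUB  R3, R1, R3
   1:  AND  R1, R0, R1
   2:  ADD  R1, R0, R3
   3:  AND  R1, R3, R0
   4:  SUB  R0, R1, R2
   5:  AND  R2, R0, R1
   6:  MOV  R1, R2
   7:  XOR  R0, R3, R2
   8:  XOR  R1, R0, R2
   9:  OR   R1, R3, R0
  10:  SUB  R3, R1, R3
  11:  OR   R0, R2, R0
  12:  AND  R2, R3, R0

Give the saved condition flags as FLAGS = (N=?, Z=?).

FLAGS = (N=0, Z=0)

after  0: R0=0xdf R1=0xd1 R2=0x1a R3=0x76  N=0 Z=0
after  1: R0=0xdf R1=0xd1 R2=0x1a R3=0x76  N=1 Z=0
after  2: R0=0xdf R1=0x55 R2=0x1a R3=0x76  N=0 Z=0
after  3: R0=0xdf R1=0x56 R2=0x1a R3=0x76  N=0 Z=0
after  4: R0=0x3c R1=0x56 R2=0x1a R3=0x76  N=0 Z=0
-- IRQ taken; context saved, return-PC = 5 --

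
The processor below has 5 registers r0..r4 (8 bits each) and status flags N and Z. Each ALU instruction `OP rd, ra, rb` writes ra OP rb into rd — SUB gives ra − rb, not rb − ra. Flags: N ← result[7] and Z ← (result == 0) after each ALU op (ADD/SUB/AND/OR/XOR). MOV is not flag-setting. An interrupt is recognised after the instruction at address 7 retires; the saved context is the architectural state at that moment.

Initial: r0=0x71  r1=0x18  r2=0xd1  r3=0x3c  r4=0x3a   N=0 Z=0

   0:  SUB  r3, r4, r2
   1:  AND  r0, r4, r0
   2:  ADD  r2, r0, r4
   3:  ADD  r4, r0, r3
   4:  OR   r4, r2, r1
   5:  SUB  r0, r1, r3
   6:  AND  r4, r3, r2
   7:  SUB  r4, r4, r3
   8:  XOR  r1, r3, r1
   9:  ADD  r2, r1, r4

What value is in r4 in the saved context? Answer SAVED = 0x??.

after  0: r0=0x71 r1=0x18 r2=0xd1 r3=0x69 r4=0x3a  N=0 Z=0
after  1: r0=0x30 r1=0x18 r2=0xd1 r3=0x69 r4=0x3a  N=0 Z=0
after  2: r0=0x30 r1=0x18 r2=0x6a r3=0x69 r4=0x3a  N=0 Z=0
after  3: r0=0x30 r1=0x18 r2=0x6a r3=0x69 r4=0x99  N=1 Z=0
after  4: r0=0x30 r1=0x18 r2=0x6a r3=0x69 r4=0x7a  N=0 Z=0
after  5: r0=0xaf r1=0x18 r2=0x6a r3=0x69 r4=0x7a  N=1 Z=0
after  6: r0=0xaf r1=0x18 r2=0x6a r3=0x69 r4=0x68  N=0 Z=0
after  7: r0=0xaf r1=0x18 r2=0x6a r3=0x69 r4=0xff  N=1 Z=0
-- IRQ taken; context saved, return-PC = 8 --

SAVED = 0xff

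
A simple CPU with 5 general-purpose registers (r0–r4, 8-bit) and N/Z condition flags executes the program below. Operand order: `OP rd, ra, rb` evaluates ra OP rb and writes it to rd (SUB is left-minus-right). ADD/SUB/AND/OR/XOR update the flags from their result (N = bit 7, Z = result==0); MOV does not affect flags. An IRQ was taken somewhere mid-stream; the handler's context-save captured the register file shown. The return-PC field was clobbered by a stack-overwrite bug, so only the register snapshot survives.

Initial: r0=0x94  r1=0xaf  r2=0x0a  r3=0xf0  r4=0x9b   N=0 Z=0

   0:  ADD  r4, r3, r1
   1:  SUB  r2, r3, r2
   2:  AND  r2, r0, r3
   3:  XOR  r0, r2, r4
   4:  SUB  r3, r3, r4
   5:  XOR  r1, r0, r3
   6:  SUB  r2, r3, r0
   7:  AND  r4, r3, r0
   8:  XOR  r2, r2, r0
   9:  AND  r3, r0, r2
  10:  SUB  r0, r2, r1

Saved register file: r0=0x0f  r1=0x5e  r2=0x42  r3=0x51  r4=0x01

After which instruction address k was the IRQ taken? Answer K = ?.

after  0: r0=0x94 r1=0xaf r2=0x0a r3=0xf0 r4=0x9f  N=1 Z=0
after  1: r0=0x94 r1=0xaf r2=0xe6 r3=0xf0 r4=0x9f  N=1 Z=0
after  2: r0=0x94 r1=0xaf r2=0x90 r3=0xf0 r4=0x9f  N=1 Z=0
after  3: r0=0x0f r1=0xaf r2=0x90 r3=0xf0 r4=0x9f  N=0 Z=0
after  4: r0=0x0f r1=0xaf r2=0x90 r3=0x51 r4=0x9f  N=0 Z=0
after  5: r0=0x0f r1=0x5e r2=0x90 r3=0x51 r4=0x9f  N=0 Z=0
after  6: r0=0x0f r1=0x5e r2=0x42 r3=0x51 r4=0x9f  N=0 Z=0
after  7: r0=0x0f r1=0x5e r2=0x42 r3=0x51 r4=0x01  N=0 Z=0
-- IRQ taken; context saved, return-PC = 8 --

K = 7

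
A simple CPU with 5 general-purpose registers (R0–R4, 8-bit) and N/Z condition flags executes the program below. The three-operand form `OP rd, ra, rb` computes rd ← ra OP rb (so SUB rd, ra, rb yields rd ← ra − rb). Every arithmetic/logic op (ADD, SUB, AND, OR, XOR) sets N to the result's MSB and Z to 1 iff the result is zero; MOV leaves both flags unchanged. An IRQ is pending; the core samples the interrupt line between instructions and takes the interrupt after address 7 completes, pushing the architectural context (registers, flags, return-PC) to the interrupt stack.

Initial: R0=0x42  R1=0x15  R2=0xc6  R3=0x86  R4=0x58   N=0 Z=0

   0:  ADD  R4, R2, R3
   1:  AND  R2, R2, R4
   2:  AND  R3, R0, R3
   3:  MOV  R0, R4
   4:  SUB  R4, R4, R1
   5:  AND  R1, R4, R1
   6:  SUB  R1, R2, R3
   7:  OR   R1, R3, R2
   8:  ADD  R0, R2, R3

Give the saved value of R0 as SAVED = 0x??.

after  0: R0=0x42 R1=0x15 R2=0xc6 R3=0x86 R4=0x4c  N=0 Z=0
after  1: R0=0x42 R1=0x15 R2=0x44 R3=0x86 R4=0x4c  N=0 Z=0
after  2: R0=0x42 R1=0x15 R2=0x44 R3=0x02 R4=0x4c  N=0 Z=0
after  3: R0=0x4c R1=0x15 R2=0x44 R3=0x02 R4=0x4c  N=0 Z=0
after  4: R0=0x4c R1=0x15 R2=0x44 R3=0x02 R4=0x37  N=0 Z=0
after  5: R0=0x4c R1=0x15 R2=0x44 R3=0x02 R4=0x37  N=0 Z=0
after  6: R0=0x4c R1=0x42 R2=0x44 R3=0x02 R4=0x37  N=0 Z=0
after  7: R0=0x4c R1=0x46 R2=0x44 R3=0x02 R4=0x37  N=0 Z=0
-- IRQ taken; context saved, return-PC = 8 --

SAVED = 0x4c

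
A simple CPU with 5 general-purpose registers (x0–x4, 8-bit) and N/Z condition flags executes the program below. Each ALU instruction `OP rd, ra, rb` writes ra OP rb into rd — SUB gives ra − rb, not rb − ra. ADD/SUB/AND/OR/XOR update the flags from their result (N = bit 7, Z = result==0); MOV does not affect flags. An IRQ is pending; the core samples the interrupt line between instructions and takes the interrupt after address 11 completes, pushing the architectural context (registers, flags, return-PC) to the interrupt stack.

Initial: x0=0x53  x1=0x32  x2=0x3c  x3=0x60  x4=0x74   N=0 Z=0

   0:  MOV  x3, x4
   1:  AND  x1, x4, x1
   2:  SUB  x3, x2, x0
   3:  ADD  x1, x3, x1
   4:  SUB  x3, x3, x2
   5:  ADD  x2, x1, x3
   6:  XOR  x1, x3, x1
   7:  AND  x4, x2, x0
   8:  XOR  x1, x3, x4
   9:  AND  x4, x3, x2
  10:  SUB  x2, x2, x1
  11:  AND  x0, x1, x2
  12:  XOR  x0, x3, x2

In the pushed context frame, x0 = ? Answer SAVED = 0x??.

SAVED = 0xc7

after  0: x0=0x53 x1=0x32 x2=0x3c x3=0x74 x4=0x74  N=0 Z=0
after  1: x0=0x53 x1=0x30 x2=0x3c x3=0x74 x4=0x74  N=0 Z=0
after  2: x0=0x53 x1=0x30 x2=0x3c x3=0xe9 x4=0x74  N=1 Z=0
after  3: x0=0x53 x1=0x19 x2=0x3c x3=0xe9 x4=0x74  N=0 Z=0
after  4: x0=0x53 x1=0x19 x2=0x3c x3=0xad x4=0x74  N=1 Z=0
after  5: x0=0x53 x1=0x19 x2=0xc6 x3=0xad x4=0x74  N=1 Z=0
after  6: x0=0x53 x1=0xb4 x2=0xc6 x3=0xad x4=0x74  N=1 Z=0
after  7: x0=0x53 x1=0xb4 x2=0xc6 x3=0xad x4=0x42  N=0 Z=0
after  8: x0=0x53 x1=0xef x2=0xc6 x3=0xad x4=0x42  N=1 Z=0
after  9: x0=0x53 x1=0xef x2=0xc6 x3=0xad x4=0x84  N=1 Z=0
after 10: x0=0x53 x1=0xef x2=0xd7 x3=0xad x4=0x84  N=1 Z=0
after 11: x0=0xc7 x1=0xef x2=0xd7 x3=0xad x4=0x84  N=1 Z=0
-- IRQ taken; context saved, return-PC = 12 --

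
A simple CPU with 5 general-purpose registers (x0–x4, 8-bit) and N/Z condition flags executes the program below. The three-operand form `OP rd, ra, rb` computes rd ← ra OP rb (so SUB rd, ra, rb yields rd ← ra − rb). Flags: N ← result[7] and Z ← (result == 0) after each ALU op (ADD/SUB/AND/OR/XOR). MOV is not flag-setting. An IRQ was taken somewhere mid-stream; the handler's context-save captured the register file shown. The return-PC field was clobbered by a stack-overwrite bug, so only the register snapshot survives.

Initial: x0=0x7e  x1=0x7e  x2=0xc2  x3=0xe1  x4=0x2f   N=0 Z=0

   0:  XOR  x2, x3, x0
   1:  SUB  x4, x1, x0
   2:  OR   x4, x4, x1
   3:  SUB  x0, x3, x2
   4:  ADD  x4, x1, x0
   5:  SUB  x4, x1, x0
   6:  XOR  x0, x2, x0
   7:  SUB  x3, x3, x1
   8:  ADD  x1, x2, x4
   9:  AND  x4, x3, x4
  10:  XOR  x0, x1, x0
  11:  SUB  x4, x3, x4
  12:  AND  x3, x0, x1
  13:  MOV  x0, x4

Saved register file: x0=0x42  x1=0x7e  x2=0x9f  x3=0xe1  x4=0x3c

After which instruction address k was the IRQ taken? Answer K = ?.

K = 5

after  0: x0=0x7e x1=0x7e x2=0x9f x3=0xe1 x4=0x2f  N=1 Z=0
after  1: x0=0x7e x1=0x7e x2=0x9f x3=0xe1 x4=0x00  N=0 Z=1
after  2: x0=0x7e x1=0x7e x2=0x9f x3=0xe1 x4=0x7e  N=0 Z=0
after  3: x0=0x42 x1=0x7e x2=0x9f x3=0xe1 x4=0x7e  N=0 Z=0
after  4: x0=0x42 x1=0x7e x2=0x9f x3=0xe1 x4=0xc0  N=1 Z=0
after  5: x0=0x42 x1=0x7e x2=0x9f x3=0xe1 x4=0x3c  N=0 Z=0
-- IRQ taken; context saved, return-PC = 6 --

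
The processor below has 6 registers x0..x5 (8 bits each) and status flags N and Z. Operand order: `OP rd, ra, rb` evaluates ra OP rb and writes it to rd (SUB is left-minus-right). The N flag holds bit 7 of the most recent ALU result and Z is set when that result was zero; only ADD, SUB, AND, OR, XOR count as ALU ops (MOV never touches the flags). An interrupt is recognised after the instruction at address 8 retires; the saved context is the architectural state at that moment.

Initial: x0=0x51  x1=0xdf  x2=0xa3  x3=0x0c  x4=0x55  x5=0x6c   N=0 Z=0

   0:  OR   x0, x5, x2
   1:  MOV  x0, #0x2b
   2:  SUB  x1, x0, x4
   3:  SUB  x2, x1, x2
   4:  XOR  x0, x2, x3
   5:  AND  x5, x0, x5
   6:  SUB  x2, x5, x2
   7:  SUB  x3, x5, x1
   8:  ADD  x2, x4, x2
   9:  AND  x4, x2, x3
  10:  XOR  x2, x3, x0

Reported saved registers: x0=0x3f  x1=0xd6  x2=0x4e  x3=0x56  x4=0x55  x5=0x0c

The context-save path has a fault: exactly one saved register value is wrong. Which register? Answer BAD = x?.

after  0: x0=0xef x1=0xdf x2=0xa3 x3=0x0c x4=0x55 x5=0x6c  N=1 Z=0
after  1: x0=0x2b x1=0xdf x2=0xa3 x3=0x0c x4=0x55 x5=0x6c  N=1 Z=0
after  2: x0=0x2b x1=0xd6 x2=0xa3 x3=0x0c x4=0x55 x5=0x6c  N=1 Z=0
after  3: x0=0x2b x1=0xd6 x2=0x33 x3=0x0c x4=0x55 x5=0x6c  N=0 Z=0
after  4: x0=0x3f x1=0xd6 x2=0x33 x3=0x0c x4=0x55 x5=0x6c  N=0 Z=0
after  5: x0=0x3f x1=0xd6 x2=0x33 x3=0x0c x4=0x55 x5=0x2c  N=0 Z=0
after  6: x0=0x3f x1=0xd6 x2=0xf9 x3=0x0c x4=0x55 x5=0x2c  N=1 Z=0
after  7: x0=0x3f x1=0xd6 x2=0xf9 x3=0x56 x4=0x55 x5=0x2c  N=0 Z=0
after  8: x0=0x3f x1=0xd6 x2=0x4e x3=0x56 x4=0x55 x5=0x2c  N=0 Z=0
-- IRQ taken; context saved, return-PC = 9 --
mismatch: x5: reported 0x0c vs actual 0x2c

BAD = x5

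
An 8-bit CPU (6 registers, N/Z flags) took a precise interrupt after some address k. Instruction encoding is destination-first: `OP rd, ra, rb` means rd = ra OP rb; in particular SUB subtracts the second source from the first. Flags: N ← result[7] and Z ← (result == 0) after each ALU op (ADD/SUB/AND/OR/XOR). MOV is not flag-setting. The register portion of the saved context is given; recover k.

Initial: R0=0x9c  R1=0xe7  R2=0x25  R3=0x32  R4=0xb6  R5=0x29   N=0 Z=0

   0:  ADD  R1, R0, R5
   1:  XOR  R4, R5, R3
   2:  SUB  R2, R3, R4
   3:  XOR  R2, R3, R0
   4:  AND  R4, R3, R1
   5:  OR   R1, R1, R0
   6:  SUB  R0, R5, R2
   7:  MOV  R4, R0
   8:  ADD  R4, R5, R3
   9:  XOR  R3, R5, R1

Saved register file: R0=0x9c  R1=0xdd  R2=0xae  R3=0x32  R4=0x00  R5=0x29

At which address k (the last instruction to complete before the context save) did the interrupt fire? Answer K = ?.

K = 5

after  0: R0=0x9c R1=0xc5 R2=0x25 R3=0x32 R4=0xb6 R5=0x29  N=1 Z=0
after  1: R0=0x9c R1=0xc5 R2=0x25 R3=0x32 R4=0x1b R5=0x29  N=0 Z=0
after  2: R0=0x9c R1=0xc5 R2=0x17 R3=0x32 R4=0x1b R5=0x29  N=0 Z=0
after  3: R0=0x9c R1=0xc5 R2=0xae R3=0x32 R4=0x1b R5=0x29  N=1 Z=0
after  4: R0=0x9c R1=0xc5 R2=0xae R3=0x32 R4=0x00 R5=0x29  N=0 Z=1
after  5: R0=0x9c R1=0xdd R2=0xae R3=0x32 R4=0x00 R5=0x29  N=1 Z=0
-- IRQ taken; context saved, return-PC = 6 --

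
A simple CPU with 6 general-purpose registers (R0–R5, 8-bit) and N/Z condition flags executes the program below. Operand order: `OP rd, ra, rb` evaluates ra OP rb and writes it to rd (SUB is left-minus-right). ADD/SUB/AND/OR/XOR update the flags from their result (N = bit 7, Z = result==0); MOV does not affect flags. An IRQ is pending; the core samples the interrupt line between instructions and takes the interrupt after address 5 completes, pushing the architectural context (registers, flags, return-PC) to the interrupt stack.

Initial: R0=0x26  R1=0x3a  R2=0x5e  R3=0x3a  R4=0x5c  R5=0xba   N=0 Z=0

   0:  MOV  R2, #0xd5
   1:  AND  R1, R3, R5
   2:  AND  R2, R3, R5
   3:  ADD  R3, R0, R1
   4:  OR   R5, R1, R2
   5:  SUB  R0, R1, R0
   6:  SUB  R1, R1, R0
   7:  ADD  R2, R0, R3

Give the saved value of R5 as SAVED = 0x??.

after  0: R0=0x26 R1=0x3a R2=0xd5 R3=0x3a R4=0x5c R5=0xba  N=0 Z=0
after  1: R0=0x26 R1=0x3a R2=0xd5 R3=0x3a R4=0x5c R5=0xba  N=0 Z=0
after  2: R0=0x26 R1=0x3a R2=0x3a R3=0x3a R4=0x5c R5=0xba  N=0 Z=0
after  3: R0=0x26 R1=0x3a R2=0x3a R3=0x60 R4=0x5c R5=0xba  N=0 Z=0
after  4: R0=0x26 R1=0x3a R2=0x3a R3=0x60 R4=0x5c R5=0x3a  N=0 Z=0
after  5: R0=0x14 R1=0x3a R2=0x3a R3=0x60 R4=0x5c R5=0x3a  N=0 Z=0
-- IRQ taken; context saved, return-PC = 6 --

SAVED = 0x3a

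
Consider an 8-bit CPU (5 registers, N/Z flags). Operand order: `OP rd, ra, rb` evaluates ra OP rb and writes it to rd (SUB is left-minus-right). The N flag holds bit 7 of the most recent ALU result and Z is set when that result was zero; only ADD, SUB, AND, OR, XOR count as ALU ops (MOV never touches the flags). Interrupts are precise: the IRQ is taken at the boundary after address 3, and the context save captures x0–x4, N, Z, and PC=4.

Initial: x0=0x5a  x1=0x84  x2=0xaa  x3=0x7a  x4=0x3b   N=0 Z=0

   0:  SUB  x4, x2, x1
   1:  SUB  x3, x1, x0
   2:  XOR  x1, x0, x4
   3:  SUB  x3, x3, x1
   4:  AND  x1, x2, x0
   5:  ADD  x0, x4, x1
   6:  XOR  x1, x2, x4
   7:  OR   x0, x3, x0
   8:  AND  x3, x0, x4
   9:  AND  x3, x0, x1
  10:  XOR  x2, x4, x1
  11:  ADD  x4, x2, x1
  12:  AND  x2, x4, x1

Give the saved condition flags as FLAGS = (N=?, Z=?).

after  0: x0=0x5a x1=0x84 x2=0xaa x3=0x7a x4=0x26  N=0 Z=0
after  1: x0=0x5a x1=0x84 x2=0xaa x3=0x2a x4=0x26  N=0 Z=0
after  2: x0=0x5a x1=0x7c x2=0xaa x3=0x2a x4=0x26  N=0 Z=0
after  3: x0=0x5a x1=0x7c x2=0xaa x3=0xae x4=0x26  N=1 Z=0
-- IRQ taken; context saved, return-PC = 4 --

FLAGS = (N=1, Z=0)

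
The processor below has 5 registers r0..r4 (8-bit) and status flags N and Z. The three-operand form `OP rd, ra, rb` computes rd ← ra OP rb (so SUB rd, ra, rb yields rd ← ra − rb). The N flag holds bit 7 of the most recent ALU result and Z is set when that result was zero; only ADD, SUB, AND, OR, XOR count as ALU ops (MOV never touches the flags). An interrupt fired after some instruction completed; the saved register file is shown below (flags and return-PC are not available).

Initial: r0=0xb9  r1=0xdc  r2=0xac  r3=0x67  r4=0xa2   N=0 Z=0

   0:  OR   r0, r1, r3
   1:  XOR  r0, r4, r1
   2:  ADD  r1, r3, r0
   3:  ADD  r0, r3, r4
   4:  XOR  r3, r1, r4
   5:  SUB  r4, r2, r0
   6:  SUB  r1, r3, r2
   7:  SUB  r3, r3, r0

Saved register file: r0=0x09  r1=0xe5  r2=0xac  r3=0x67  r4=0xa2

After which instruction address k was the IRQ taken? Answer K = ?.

K = 3

after  0: r0=0xff r1=0xdc r2=0xac r3=0x67 r4=0xa2  N=1 Z=0
after  1: r0=0x7e r1=0xdc r2=0xac r3=0x67 r4=0xa2  N=0 Z=0
after  2: r0=0x7e r1=0xe5 r2=0xac r3=0x67 r4=0xa2  N=1 Z=0
after  3: r0=0x09 r1=0xe5 r2=0xac r3=0x67 r4=0xa2  N=0 Z=0
-- IRQ taken; context saved, return-PC = 4 --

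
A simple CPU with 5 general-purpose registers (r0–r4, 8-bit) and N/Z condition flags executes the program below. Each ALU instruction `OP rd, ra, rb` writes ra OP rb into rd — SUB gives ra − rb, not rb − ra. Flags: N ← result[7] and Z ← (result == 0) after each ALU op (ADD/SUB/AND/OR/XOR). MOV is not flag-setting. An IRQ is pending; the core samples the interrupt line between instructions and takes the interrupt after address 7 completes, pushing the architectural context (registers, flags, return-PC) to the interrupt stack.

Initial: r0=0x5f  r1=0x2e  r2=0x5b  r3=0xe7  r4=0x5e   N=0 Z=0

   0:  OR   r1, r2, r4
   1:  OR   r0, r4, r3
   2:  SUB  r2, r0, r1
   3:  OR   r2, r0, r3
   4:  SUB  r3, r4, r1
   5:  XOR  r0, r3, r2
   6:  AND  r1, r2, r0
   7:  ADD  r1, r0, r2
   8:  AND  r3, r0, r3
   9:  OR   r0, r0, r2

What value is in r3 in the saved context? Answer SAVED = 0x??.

after  0: r0=0x5f r1=0x5f r2=0x5b r3=0xe7 r4=0x5e  N=0 Z=0
after  1: r0=0xff r1=0x5f r2=0x5b r3=0xe7 r4=0x5e  N=1 Z=0
after  2: r0=0xff r1=0x5f r2=0xa0 r3=0xe7 r4=0x5e  N=1 Z=0
after  3: r0=0xff r1=0x5f r2=0xff r3=0xe7 r4=0x5e  N=1 Z=0
after  4: r0=0xff r1=0x5f r2=0xff r3=0xff r4=0x5e  N=1 Z=0
after  5: r0=0x00 r1=0x5f r2=0xff r3=0xff r4=0x5e  N=0 Z=1
after  6: r0=0x00 r1=0x00 r2=0xff r3=0xff r4=0x5e  N=0 Z=1
after  7: r0=0x00 r1=0xff r2=0xff r3=0xff r4=0x5e  N=1 Z=0
-- IRQ taken; context saved, return-PC = 8 --

SAVED = 0xff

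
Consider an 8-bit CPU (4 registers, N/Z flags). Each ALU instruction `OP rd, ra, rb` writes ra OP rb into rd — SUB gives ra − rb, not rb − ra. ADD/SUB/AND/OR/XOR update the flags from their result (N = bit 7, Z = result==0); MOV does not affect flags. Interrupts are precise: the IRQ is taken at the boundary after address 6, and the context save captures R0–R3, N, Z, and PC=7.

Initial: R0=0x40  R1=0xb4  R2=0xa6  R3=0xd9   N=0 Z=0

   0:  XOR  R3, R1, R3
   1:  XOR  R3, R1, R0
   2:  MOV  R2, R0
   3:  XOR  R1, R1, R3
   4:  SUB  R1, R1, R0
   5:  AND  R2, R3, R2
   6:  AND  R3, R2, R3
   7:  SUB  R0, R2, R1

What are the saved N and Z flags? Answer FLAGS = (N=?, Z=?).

FLAGS = (N=0, Z=0)

after  0: R0=0x40 R1=0xb4 R2=0xa6 R3=0x6d  N=0 Z=0
after  1: R0=0x40 R1=0xb4 R2=0xa6 R3=0xf4  N=1 Z=0
after  2: R0=0x40 R1=0xb4 R2=0x40 R3=0xf4  N=1 Z=0
after  3: R0=0x40 R1=0x40 R2=0x40 R3=0xf4  N=0 Z=0
after  4: R0=0x40 R1=0x00 R2=0x40 R3=0xf4  N=0 Z=1
after  5: R0=0x40 R1=0x00 R2=0x40 R3=0xf4  N=0 Z=0
after  6: R0=0x40 R1=0x00 R2=0x40 R3=0x40  N=0 Z=0
-- IRQ taken; context saved, return-PC = 7 --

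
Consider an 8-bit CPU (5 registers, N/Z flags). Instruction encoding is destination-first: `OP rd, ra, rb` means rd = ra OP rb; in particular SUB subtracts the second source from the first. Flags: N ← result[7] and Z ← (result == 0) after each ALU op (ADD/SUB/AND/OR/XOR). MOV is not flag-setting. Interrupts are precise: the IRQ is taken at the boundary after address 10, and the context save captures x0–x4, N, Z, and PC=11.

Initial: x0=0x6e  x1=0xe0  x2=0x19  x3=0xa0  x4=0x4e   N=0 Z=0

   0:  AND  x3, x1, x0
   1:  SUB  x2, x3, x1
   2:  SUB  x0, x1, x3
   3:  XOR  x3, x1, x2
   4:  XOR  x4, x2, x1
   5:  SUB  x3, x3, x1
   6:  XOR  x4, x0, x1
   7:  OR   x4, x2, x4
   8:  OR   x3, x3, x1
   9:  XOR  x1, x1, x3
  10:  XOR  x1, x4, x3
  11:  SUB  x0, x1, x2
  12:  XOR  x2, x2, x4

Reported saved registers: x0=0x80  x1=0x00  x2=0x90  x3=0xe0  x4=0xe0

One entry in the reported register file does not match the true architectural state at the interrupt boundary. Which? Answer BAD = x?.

after  0: x0=0x6e x1=0xe0 x2=0x19 x3=0x60 x4=0x4e  N=0 Z=0
after  1: x0=0x6e x1=0xe0 x2=0x80 x3=0x60 x4=0x4e  N=1 Z=0
after  2: x0=0x80 x1=0xe0 x2=0x80 x3=0x60 x4=0x4e  N=1 Z=0
after  3: x0=0x80 x1=0xe0 x2=0x80 x3=0x60 x4=0x4e  N=0 Z=0
after  4: x0=0x80 x1=0xe0 x2=0x80 x3=0x60 x4=0x60  N=0 Z=0
after  5: x0=0x80 x1=0xe0 x2=0x80 x3=0x80 x4=0x60  N=1 Z=0
after  6: x0=0x80 x1=0xe0 x2=0x80 x3=0x80 x4=0x60  N=0 Z=0
after  7: x0=0x80 x1=0xe0 x2=0x80 x3=0x80 x4=0xe0  N=1 Z=0
after  8: x0=0x80 x1=0xe0 x2=0x80 x3=0xe0 x4=0xe0  N=1 Z=0
after  9: x0=0x80 x1=0x00 x2=0x80 x3=0xe0 x4=0xe0  N=0 Z=1
after 10: x0=0x80 x1=0x00 x2=0x80 x3=0xe0 x4=0xe0  N=0 Z=1
-- IRQ taken; context saved, return-PC = 11 --
mismatch: x2: reported 0x90 vs actual 0x80

BAD = x2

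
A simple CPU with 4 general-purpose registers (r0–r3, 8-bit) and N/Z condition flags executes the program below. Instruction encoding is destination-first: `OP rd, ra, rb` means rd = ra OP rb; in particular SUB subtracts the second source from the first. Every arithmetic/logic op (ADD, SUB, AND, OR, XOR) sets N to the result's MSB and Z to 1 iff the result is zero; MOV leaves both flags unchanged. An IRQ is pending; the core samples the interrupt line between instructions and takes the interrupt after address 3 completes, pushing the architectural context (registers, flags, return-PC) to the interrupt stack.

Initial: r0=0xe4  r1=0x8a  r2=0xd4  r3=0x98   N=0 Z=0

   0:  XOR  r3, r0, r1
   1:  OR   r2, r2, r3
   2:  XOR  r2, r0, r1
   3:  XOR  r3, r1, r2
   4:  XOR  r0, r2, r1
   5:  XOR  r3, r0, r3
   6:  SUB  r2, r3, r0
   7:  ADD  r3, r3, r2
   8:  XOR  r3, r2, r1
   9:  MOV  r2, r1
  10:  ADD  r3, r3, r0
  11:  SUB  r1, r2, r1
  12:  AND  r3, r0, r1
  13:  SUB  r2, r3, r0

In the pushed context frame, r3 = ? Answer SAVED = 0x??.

SAVED = 0xe4

after  0: r0=0xe4 r1=0x8a r2=0xd4 r3=0x6e  N=0 Z=0
after  1: r0=0xe4 r1=0x8a r2=0xfe r3=0x6e  N=1 Z=0
after  2: r0=0xe4 r1=0x8a r2=0x6e r3=0x6e  N=0 Z=0
after  3: r0=0xe4 r1=0x8a r2=0x6e r3=0xe4  N=1 Z=0
-- IRQ taken; context saved, return-PC = 4 --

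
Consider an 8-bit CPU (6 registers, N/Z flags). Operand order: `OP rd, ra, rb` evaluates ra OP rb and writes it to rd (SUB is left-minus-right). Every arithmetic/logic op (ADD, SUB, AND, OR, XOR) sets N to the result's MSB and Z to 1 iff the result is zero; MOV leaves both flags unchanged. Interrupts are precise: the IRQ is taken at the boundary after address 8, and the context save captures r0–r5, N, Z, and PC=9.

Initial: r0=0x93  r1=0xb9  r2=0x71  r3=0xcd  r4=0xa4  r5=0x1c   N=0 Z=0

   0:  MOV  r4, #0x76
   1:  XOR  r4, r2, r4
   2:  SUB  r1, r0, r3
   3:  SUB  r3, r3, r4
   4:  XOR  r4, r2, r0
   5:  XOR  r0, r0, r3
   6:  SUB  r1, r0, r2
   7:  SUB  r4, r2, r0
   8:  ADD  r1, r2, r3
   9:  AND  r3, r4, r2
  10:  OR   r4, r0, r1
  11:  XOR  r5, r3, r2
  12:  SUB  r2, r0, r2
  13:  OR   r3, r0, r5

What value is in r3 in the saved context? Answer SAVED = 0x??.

after  0: r0=0x93 r1=0xb9 r2=0x71 r3=0xcd r4=0x76 r5=0x1c  N=0 Z=0
after  1: r0=0x93 r1=0xb9 r2=0x71 r3=0xcd r4=0x07 r5=0x1c  N=0 Z=0
after  2: r0=0x93 r1=0xc6 r2=0x71 r3=0xcd r4=0x07 r5=0x1c  N=1 Z=0
after  3: r0=0x93 r1=0xc6 r2=0x71 r3=0xc6 r4=0x07 r5=0x1c  N=1 Z=0
after  4: r0=0x93 r1=0xc6 r2=0x71 r3=0xc6 r4=0xe2 r5=0x1c  N=1 Z=0
after  5: r0=0x55 r1=0xc6 r2=0x71 r3=0xc6 r4=0xe2 r5=0x1c  N=0 Z=0
after  6: r0=0x55 r1=0xe4 r2=0x71 r3=0xc6 r4=0xe2 r5=0x1c  N=1 Z=0
after  7: r0=0x55 r1=0xe4 r2=0x71 r3=0xc6 r4=0x1c r5=0x1c  N=0 Z=0
after  8: r0=0x55 r1=0x37 r2=0x71 r3=0xc6 r4=0x1c r5=0x1c  N=0 Z=0
-- IRQ taken; context saved, return-PC = 9 --

SAVED = 0xc6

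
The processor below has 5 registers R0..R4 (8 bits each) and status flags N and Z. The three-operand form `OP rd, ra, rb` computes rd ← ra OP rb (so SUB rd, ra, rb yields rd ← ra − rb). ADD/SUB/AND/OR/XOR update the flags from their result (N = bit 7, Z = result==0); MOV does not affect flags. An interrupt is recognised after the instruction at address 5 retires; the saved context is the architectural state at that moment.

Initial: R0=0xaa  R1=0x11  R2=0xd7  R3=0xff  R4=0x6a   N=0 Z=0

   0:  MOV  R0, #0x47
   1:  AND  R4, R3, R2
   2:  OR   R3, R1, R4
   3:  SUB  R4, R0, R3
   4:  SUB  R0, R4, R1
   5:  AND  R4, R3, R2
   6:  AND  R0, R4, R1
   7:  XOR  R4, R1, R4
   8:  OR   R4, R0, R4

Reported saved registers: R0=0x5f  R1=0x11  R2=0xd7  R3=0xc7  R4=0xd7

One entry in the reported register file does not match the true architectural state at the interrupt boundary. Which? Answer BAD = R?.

after  0: R0=0x47 R1=0x11 R2=0xd7 R3=0xff R4=0x6a  N=0 Z=0
after  1: R0=0x47 R1=0x11 R2=0xd7 R3=0xff R4=0xd7  N=1 Z=0
after  2: R0=0x47 R1=0x11 R2=0xd7 R3=0xd7 R4=0xd7  N=1 Z=0
after  3: R0=0x47 R1=0x11 R2=0xd7 R3=0xd7 R4=0x70  N=0 Z=0
after  4: R0=0x5f R1=0x11 R2=0xd7 R3=0xd7 R4=0x70  N=0 Z=0
after  5: R0=0x5f R1=0x11 R2=0xd7 R3=0xd7 R4=0xd7  N=1 Z=0
-- IRQ taken; context saved, return-PC = 6 --
mismatch: R3: reported 0xc7 vs actual 0xd7

BAD = R3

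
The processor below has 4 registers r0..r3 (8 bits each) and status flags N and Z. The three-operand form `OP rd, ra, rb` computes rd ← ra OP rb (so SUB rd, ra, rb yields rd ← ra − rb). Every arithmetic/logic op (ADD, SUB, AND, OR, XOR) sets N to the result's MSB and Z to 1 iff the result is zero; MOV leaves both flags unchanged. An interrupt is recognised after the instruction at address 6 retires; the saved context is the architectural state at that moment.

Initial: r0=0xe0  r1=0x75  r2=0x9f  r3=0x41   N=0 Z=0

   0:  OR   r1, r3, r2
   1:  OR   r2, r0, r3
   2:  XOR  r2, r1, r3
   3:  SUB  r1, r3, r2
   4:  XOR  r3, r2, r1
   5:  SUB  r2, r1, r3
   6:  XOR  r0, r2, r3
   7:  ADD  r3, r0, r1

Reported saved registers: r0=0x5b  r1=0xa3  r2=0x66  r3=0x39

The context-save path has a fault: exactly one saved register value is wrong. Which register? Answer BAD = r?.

after  0: r0=0xe0 r1=0xdf r2=0x9f r3=0x41  N=1 Z=0
after  1: r0=0xe0 r1=0xdf r2=0xe1 r3=0x41  N=1 Z=0
after  2: r0=0xe0 r1=0xdf r2=0x9e r3=0x41  N=1 Z=0
after  3: r0=0xe0 r1=0xa3 r2=0x9e r3=0x41  N=1 Z=0
after  4: r0=0xe0 r1=0xa3 r2=0x9e r3=0x3d  N=0 Z=0
after  5: r0=0xe0 r1=0xa3 r2=0x66 r3=0x3d  N=0 Z=0
after  6: r0=0x5b r1=0xa3 r2=0x66 r3=0x3d  N=0 Z=0
-- IRQ taken; context saved, return-PC = 7 --
mismatch: r3: reported 0x39 vs actual 0x3d

BAD = r3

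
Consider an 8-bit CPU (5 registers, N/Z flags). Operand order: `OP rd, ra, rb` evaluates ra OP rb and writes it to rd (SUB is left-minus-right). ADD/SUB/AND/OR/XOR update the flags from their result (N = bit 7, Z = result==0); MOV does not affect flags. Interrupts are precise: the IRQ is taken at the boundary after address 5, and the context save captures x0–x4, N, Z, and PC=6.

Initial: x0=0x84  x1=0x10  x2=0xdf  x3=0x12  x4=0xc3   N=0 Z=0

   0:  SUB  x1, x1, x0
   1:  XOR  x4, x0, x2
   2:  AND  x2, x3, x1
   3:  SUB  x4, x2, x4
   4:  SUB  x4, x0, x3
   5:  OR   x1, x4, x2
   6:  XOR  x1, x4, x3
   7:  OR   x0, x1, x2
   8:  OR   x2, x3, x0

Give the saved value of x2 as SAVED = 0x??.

SAVED = 0x00

after  0: x0=0x84 x1=0x8c x2=0xdf x3=0x12 x4=0xc3  N=1 Z=0
after  1: x0=0x84 x1=0x8c x2=0xdf x3=0x12 x4=0x5b  N=0 Z=0
after  2: x0=0x84 x1=0x8c x2=0x00 x3=0x12 x4=0x5b  N=0 Z=1
after  3: x0=0x84 x1=0x8c x2=0x00 x3=0x12 x4=0xa5  N=1 Z=0
after  4: x0=0x84 x1=0x8c x2=0x00 x3=0x12 x4=0x72  N=0 Z=0
after  5: x0=0x84 x1=0x72 x2=0x00 x3=0x12 x4=0x72  N=0 Z=0
-- IRQ taken; context saved, return-PC = 6 --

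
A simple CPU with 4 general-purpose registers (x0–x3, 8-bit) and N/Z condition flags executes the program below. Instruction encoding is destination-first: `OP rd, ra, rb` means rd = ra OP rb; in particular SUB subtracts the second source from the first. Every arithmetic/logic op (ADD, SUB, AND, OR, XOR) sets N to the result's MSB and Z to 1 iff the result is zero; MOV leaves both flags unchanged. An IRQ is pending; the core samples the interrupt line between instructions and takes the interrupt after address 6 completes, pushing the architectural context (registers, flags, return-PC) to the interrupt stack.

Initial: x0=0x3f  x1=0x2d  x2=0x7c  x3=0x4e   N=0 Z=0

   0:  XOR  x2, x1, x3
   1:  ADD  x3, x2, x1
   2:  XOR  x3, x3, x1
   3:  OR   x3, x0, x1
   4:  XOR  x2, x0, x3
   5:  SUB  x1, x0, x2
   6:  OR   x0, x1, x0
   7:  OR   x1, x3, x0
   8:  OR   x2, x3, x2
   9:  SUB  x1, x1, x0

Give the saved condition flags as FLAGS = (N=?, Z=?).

FLAGS = (N=0, Z=0)

after  0: x0=0x3f x1=0x2d x2=0x63 x3=0x4e  N=0 Z=0
after  1: x0=0x3f x1=0x2d x2=0x63 x3=0x90  N=1 Z=0
after  2: x0=0x3f x1=0x2d x2=0x63 x3=0xbd  N=1 Z=0
after  3: x0=0x3f x1=0x2d x2=0x63 x3=0x3f  N=0 Z=0
after  4: x0=0x3f x1=0x2d x2=0x00 x3=0x3f  N=0 Z=1
after  5: x0=0x3f x1=0x3f x2=0x00 x3=0x3f  N=0 Z=0
after  6: x0=0x3f x1=0x3f x2=0x00 x3=0x3f  N=0 Z=0
-- IRQ taken; context saved, return-PC = 7 --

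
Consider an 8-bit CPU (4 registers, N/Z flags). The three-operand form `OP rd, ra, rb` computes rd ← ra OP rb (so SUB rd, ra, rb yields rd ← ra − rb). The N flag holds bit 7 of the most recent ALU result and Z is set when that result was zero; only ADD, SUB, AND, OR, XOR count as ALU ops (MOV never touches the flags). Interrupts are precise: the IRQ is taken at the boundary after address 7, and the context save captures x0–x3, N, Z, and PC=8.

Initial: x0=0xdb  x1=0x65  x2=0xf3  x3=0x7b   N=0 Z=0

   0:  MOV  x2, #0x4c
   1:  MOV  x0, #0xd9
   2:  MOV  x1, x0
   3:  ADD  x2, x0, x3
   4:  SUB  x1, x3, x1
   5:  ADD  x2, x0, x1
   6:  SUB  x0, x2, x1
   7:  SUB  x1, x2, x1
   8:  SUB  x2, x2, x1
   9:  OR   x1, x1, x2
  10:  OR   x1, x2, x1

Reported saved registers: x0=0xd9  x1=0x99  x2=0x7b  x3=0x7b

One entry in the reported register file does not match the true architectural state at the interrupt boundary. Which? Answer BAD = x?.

BAD = x1

after  0: x0=0xdb x1=0x65 x2=0x4c x3=0x7b  N=0 Z=0
after  1: x0=0xd9 x1=0x65 x2=0x4c x3=0x7b  N=0 Z=0
after  2: x0=0xd9 x1=0xd9 x2=0x4c x3=0x7b  N=0 Z=0
after  3: x0=0xd9 x1=0xd9 x2=0x54 x3=0x7b  N=0 Z=0
after  4: x0=0xd9 x1=0xa2 x2=0x54 x3=0x7b  N=1 Z=0
after  5: x0=0xd9 x1=0xa2 x2=0x7b x3=0x7b  N=0 Z=0
after  6: x0=0xd9 x1=0xa2 x2=0x7b x3=0x7b  N=1 Z=0
after  7: x0=0xd9 x1=0xd9 x2=0x7b x3=0x7b  N=1 Z=0
-- IRQ taken; context saved, return-PC = 8 --
mismatch: x1: reported 0x99 vs actual 0xd9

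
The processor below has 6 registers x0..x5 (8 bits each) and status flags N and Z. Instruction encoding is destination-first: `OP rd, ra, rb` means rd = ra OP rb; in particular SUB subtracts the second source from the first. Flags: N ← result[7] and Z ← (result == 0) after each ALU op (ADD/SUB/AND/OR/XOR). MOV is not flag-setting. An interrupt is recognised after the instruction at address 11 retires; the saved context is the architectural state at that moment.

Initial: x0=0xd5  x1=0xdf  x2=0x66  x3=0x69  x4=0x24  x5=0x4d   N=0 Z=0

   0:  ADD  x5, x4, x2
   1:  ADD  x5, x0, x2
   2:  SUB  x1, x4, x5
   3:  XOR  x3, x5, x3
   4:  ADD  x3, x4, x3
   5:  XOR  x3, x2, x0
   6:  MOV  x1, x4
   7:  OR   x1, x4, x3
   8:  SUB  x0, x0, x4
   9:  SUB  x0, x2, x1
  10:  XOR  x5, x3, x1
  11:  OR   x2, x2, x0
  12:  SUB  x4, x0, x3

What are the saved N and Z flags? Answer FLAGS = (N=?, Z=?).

FLAGS = (N=1, Z=0)

after  0: x0=0xd5 x1=0xdf x2=0x66 x3=0x69 x4=0x24 x5=0x8a  N=1 Z=0
after  1: x0=0xd5 x1=0xdf x2=0x66 x3=0x69 x4=0x24 x5=0x3b  N=0 Z=0
after  2: x0=0xd5 x1=0xe9 x2=0x66 x3=0x69 x4=0x24 x5=0x3b  N=1 Z=0
after  3: x0=0xd5 x1=0xe9 x2=0x66 x3=0x52 x4=0x24 x5=0x3b  N=0 Z=0
after  4: x0=0xd5 x1=0xe9 x2=0x66 x3=0x76 x4=0x24 x5=0x3b  N=0 Z=0
after  5: x0=0xd5 x1=0xe9 x2=0x66 x3=0xb3 x4=0x24 x5=0x3b  N=1 Z=0
after  6: x0=0xd5 x1=0x24 x2=0x66 x3=0xb3 x4=0x24 x5=0x3b  N=1 Z=0
after  7: x0=0xd5 x1=0xb7 x2=0x66 x3=0xb3 x4=0x24 x5=0x3b  N=1 Z=0
after  8: x0=0xb1 x1=0xb7 x2=0x66 x3=0xb3 x4=0x24 x5=0x3b  N=1 Z=0
after  9: x0=0xaf x1=0xb7 x2=0x66 x3=0xb3 x4=0x24 x5=0x3b  N=1 Z=0
after 10: x0=0xaf x1=0xb7 x2=0x66 x3=0xb3 x4=0x24 x5=0x04  N=0 Z=0
after 11: x0=0xaf x1=0xb7 x2=0xef x3=0xb3 x4=0x24 x5=0x04  N=1 Z=0
-- IRQ taken; context saved, return-PC = 12 --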